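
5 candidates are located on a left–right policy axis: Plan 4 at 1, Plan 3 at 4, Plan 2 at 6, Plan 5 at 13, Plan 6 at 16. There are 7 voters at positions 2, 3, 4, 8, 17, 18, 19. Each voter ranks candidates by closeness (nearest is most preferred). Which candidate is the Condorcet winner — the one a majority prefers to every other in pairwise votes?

With single-peaked preferences on a line, the Condorcet winner is the candidate closest to the median voter.
The median voter (position 8) is closest to Plan 2 at 6.
Check: Plan 2 vs Plan 4 — voters closer to Plan 2: 5 of 7.

Plan 2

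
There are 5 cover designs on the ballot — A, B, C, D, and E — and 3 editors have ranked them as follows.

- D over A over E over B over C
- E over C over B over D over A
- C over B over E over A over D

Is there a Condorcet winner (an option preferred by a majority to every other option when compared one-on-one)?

Head-to-head results (3 voters total):
A vs B: B wins 2–1.
A vs C: C wins 2–1.
A vs D: D wins 2–1.
A vs E: E wins 2–1.
B vs C: C wins 2–1.
B vs D: B wins 2–1.
B vs E: E wins 2–1.
C vs D: C wins 2–1.
C vs E: E wins 2–1.
D vs E: E wins 2–1.
E beats each rival — A (2–1), B (2–1), C (2–1), D (2–1) — so E is the Condorcet winner.

Yes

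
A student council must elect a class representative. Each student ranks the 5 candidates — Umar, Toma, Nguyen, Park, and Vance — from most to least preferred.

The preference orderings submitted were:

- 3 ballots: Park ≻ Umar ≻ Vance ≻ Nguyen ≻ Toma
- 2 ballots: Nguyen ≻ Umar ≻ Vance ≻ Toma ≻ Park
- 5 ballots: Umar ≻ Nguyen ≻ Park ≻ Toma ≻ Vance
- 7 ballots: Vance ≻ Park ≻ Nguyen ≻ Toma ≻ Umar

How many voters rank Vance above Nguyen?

Ballots ranking Vance above Nguyen: 3+7 = 10.
Ballots ranking Nguyen above Vance: 2+5 = 7.
So 10 of 17 voters prefer Vance to Nguyen.

10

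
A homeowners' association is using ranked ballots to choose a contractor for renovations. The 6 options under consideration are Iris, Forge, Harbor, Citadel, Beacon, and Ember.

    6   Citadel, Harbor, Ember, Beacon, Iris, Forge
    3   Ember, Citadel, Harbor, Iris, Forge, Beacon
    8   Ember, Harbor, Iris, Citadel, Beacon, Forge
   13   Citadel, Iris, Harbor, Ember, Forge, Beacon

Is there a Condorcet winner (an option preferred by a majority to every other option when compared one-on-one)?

Yes

Head-to-head results (30 voters total):
Iris vs Forge: Iris wins 30–0.
Iris vs Harbor: Harbor wins 17–13.
Iris vs Citadel: Citadel wins 22–8.
Iris vs Beacon: Iris wins 24–6.
Iris vs Ember: Ember wins 17–13.
Forge vs Harbor: Harbor wins 30–0.
Forge vs Citadel: Citadel wins 30–0.
Forge vs Beacon: Forge wins 16–14.
Forge vs Ember: Ember wins 30–0.
Harbor vs Citadel: Citadel wins 22–8.
Harbor vs Beacon: Harbor wins 30–0.
Harbor vs Ember: Harbor wins 19–11.
Citadel vs Beacon: Citadel wins 30–0.
Citadel vs Ember: Citadel wins 19–11.
Beacon vs Ember: Ember wins 30–0.
Citadel beats each rival — Iris (22–8), Forge (30–0), Harbor (22–8), Beacon (30–0), Ember (19–11) — so Citadel is the Condorcet winner.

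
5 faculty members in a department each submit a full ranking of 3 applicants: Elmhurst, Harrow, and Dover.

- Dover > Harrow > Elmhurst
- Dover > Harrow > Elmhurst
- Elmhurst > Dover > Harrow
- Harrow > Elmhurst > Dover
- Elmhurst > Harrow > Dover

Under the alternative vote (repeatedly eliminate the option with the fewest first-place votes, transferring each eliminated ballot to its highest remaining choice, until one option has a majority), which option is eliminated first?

Round 1: Elmhurst 2, Dover 2, Harrow 1. Harrow has the fewest and is eliminated.
Round 2: Elmhurst 3, Dover 2. Elmhurst has a majority.

Harrow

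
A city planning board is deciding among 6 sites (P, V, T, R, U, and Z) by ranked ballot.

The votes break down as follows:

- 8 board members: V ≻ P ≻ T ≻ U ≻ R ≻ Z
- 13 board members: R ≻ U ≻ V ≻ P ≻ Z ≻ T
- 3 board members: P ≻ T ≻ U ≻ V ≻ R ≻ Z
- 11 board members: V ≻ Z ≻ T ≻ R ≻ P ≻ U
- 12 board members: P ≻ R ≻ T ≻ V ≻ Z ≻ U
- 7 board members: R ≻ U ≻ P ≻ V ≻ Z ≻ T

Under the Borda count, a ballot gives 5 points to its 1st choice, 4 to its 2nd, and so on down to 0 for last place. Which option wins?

Borda scores:
  P: 8·4 + 13·2 + 3·5 + 11·1 + 12·5 + 7·3 = 165
  V: 8·5 + 13·3 + 3·2 + 11·5 + 12·2 + 7·2 = 178
  T: 8·3 + 13·0 + 3·4 + 11·3 + 12·3 + 7·0 = 105
  R: 8·1 + 13·5 + 3·1 + 11·2 + 12·4 + 7·5 = 181
  U: 8·2 + 13·4 + 3·3 + 11·0 + 12·0 + 7·4 = 105
  Z: 8·0 + 13·1 + 3·0 + 11·4 + 12·1 + 7·1 = 76
R has the highest total.

R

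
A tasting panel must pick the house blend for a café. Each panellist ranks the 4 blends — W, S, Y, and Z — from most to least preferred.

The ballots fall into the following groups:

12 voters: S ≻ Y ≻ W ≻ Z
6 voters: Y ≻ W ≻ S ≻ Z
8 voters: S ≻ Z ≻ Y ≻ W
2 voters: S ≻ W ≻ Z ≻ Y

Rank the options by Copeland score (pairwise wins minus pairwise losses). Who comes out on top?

S

Pairwise results:
  W vs S: S wins 22–6.
  W vs Y: Y wins 26–2.
  W vs Z: W wins 20–8.
  S vs Y: S wins 22–6.
  S vs Z: S wins 28–0.
  Y vs Z: Y wins 18–10.
Copeland scores (wins − losses):
  W: 1 − 2 = -1
  S: 3 − 0 = 3
  Y: 2 − 1 = 1
  Z: 0 − 3 = -3
S has the best Copeland score.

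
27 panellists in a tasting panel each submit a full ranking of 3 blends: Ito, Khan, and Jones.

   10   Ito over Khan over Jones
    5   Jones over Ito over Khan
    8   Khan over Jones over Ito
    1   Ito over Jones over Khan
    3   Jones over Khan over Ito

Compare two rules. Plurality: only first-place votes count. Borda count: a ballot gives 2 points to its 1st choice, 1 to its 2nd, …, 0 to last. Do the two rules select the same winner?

No

Plurality first-place counts: Ito 11, Khan 8, Jones 8 → Ito.
Borda totals: Ito 27, Khan 29, Jones 25 → Khan.
The two rules disagree: plurality picks Ito, Borda picks Khan.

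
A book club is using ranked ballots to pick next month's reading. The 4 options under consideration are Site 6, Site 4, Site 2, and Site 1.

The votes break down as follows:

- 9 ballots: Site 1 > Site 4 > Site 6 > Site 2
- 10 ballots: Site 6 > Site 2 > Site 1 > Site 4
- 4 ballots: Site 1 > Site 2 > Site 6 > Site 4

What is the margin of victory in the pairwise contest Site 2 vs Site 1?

3

Ballots ranking Site 2 above Site 1: 10.
Ballots ranking Site 1 above Site 2: 9+4 = 13.
Site 1 wins 13–10, a margin of 3.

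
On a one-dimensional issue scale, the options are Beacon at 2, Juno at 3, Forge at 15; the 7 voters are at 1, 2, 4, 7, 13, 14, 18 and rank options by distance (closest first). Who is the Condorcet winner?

Juno

With single-peaked preferences on a line, the Condorcet winner is the candidate closest to the median voter.
The median voter (position 7) is closest to Juno at 3.
Check: Juno vs Beacon — voters closer to Juno: 5 of 7.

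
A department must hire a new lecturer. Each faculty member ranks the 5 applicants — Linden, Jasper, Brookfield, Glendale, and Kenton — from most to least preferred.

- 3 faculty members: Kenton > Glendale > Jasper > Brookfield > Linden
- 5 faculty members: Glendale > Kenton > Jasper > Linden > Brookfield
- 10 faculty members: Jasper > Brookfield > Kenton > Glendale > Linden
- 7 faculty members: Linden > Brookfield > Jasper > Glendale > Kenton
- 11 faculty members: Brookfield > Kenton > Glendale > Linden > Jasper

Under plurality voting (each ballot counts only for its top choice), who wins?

First-place vote totals:
  Linden: 7
  Jasper: 10
  Brookfield: 11
  Glendale: 5
  Kenton: 3
Brookfield has the most first-place votes.

Brookfield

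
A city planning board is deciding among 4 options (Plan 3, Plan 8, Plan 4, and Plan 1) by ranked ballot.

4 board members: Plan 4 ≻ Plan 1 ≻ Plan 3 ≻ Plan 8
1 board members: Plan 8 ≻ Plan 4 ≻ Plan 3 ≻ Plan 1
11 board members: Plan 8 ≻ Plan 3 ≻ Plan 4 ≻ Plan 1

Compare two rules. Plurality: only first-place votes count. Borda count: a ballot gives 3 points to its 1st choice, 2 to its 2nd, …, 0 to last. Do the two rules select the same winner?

Yes

Plurality first-place counts: Plan 3 0, Plan 8 12, Plan 4 4, Plan 1 0 → Plan 8.
Borda totals: Plan 3 27, Plan 8 36, Plan 4 25, Plan 1 8 → Plan 8.
The two rules agree on Plan 8.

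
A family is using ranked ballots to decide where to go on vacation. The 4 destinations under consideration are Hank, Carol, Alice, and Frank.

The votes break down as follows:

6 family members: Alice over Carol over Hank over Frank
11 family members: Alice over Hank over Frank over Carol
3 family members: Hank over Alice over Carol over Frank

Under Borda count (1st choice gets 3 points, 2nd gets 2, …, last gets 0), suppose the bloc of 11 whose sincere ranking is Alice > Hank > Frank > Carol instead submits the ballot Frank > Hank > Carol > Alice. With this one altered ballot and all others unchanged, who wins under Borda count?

Borda totals with the altered ballot: Hank 37, Carol 26, Alice 24, Frank 33.
The switch changes the winner from Alice to Hank.

Hank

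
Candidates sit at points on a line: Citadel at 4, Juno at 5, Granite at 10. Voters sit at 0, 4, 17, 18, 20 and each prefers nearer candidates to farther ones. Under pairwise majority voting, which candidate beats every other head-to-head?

With single-peaked preferences on a line, the Condorcet winner is the candidate closest to the median voter.
The median voter (position 17) is closest to Granite at 10.
Check: Granite vs Juno — voters closer to Granite: 3 of 5.

Granite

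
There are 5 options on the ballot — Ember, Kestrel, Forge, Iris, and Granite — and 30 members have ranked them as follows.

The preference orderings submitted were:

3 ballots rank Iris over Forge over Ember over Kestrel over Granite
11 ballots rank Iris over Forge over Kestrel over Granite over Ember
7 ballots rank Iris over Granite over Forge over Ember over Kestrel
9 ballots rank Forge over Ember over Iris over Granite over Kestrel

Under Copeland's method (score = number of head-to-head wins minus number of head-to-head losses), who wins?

Iris

Pairwise results:
  Ember vs Kestrel: Ember wins 19–11.
  Ember vs Forge: Forge wins 30–0.
  Ember vs Iris: Iris wins 21–9.
  Ember vs Granite: Granite wins 18–12.
  Kestrel vs Forge: Forge wins 30–0.
  Kestrel vs Iris: Iris wins 30–0.
  Kestrel vs Granite: Granite wins 16–14.
  Forge vs Iris: Iris wins 21–9.
  Forge vs Granite: Forge wins 23–7.
  Iris vs Granite: Iris wins 30–0.
Copeland scores (wins − losses):
  Ember: 1 − 3 = -2
  Kestrel: 0 − 4 = -4
  Forge: 3 − 1 = 2
  Iris: 4 − 0 = 4
  Granite: 2 − 2 = 0
Iris has the best Copeland score.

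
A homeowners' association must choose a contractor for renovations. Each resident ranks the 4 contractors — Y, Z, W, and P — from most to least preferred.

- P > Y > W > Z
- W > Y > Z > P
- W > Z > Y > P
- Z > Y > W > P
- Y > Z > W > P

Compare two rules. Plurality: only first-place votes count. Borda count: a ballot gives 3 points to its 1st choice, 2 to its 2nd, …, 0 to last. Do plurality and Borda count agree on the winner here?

Plurality first-place counts: Y 1, Z 1, W 2, P 1 → W.
Borda totals: Y 10, Z 8, W 9, P 3 → Y.
The two rules disagree: plurality picks W, Borda picks Y.

No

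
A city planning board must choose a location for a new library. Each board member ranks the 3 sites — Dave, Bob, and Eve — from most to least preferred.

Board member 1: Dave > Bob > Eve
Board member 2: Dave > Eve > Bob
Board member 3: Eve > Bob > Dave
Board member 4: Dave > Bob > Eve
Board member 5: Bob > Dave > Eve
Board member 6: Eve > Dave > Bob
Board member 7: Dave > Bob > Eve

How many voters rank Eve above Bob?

3

Ballots ranking Eve above Bob: 3.
Ballots ranking Bob above Eve: 4.
So 3 of 7 voters prefer Eve to Bob.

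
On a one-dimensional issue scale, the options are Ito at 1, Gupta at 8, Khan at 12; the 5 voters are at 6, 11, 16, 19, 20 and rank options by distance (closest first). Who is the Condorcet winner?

Khan

With single-peaked preferences on a line, the Condorcet winner is the candidate closest to the median voter.
The median voter (position 16) is closest to Khan at 12.
Check: Khan vs Gupta — voters closer to Khan: 4 of 5.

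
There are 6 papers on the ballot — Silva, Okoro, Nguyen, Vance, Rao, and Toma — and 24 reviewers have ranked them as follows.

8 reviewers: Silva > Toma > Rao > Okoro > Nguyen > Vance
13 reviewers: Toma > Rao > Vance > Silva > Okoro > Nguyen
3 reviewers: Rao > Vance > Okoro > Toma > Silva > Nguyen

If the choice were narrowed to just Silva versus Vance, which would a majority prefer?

Vance

Ballots ranking Silva above Vance: 8.
Ballots ranking Vance above Silva: 13+3 = 16.
Vance wins the head-to-head, 16–8.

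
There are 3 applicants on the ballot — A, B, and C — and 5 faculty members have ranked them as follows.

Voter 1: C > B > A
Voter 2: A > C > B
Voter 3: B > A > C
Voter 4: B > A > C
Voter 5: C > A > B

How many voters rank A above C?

3

Ballots ranking A above C: 3.
Ballots ranking C above A: 2.
So 3 of 5 voters prefer A to C.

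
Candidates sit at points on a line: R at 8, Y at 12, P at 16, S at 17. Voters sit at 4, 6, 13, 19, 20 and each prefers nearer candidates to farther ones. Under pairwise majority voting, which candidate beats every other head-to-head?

With single-peaked preferences on a line, the Condorcet winner is the candidate closest to the median voter.
The median voter (position 13) is closest to Y at 12.
Check: Y vs R — voters closer to Y: 3 of 5.

Y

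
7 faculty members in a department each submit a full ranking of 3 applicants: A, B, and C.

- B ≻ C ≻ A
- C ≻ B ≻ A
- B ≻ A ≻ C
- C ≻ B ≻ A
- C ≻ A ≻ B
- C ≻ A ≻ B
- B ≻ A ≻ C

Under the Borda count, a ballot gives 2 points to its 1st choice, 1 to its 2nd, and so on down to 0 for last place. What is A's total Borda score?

Borda scores:
  A: 0 + 0 + 1 + 0 + 1 + 1 + 1 = 4
  B: 2 + 1 + 2 + 1 + 0 + 0 + 2 = 8
  C: 1 + 2 + 0 + 2 + 2 + 2 + 0 = 9

4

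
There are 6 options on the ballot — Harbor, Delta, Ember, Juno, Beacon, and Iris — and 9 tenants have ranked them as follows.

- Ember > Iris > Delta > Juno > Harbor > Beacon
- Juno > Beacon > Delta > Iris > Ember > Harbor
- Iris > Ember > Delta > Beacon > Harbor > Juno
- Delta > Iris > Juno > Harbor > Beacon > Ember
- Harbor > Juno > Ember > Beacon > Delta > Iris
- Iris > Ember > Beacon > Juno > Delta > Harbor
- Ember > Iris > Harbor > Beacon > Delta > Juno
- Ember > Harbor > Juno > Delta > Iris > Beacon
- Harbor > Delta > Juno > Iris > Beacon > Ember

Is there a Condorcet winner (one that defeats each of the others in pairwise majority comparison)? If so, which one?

There is no Condorcet winner

Head-to-head results (9 voters total):
Harbor vs Delta: Delta wins 5–4.
Harbor vs Ember: Ember wins 6–3.
Harbor vs Juno: Harbor wins 5–4.
Harbor vs Beacon: Harbor wins 6–3.
Harbor vs Iris: Iris wins 6–3.
Delta vs Ember: Ember wins 6–3.
Delta vs Juno: Delta wins 5–4.
Delta vs Beacon: Delta wins 5–4.
Delta vs Iris: Delta wins 5–4.
Ember vs Juno: Ember wins 5–4.
Ember vs Beacon: Ember wins 6–3.
Ember vs Iris: Iris wins 5–4.
Juno vs Beacon: Juno wins 6–3.
Juno vs Iris: Iris wins 5–4.
Beacon vs Iris: Iris wins 7–2.
No candidate beats all others: Delta beats Iris beats Ember beats Delta, a majority cycle.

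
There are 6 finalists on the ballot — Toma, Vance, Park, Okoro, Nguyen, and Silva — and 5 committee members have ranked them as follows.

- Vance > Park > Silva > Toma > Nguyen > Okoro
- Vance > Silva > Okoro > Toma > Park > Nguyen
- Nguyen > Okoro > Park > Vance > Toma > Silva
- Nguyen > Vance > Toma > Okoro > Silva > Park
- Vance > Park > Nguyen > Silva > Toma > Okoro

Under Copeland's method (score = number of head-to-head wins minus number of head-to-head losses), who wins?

Pairwise results:
  Toma vs Vance: Vance wins 5–0.
  Toma vs Park: Park wins 3–2.
  Toma vs Okoro: Toma wins 3–2.
  Toma vs Nguyen: Nguyen wins 3–2.
  Toma vs Silva: Silva wins 3–2.
  Vance vs Park: Vance wins 4–1.
  Vance vs Okoro: Vance wins 4–1.
  Vance vs Nguyen: Vance wins 3–2.
  Vance vs Silva: Vance wins 5–0.
  Park vs Okoro: Okoro wins 3–2.
  Park vs Nguyen: Park wins 3–2.
  Park vs Silva: Park wins 3–2.
  Okoro vs Nguyen: Nguyen wins 4–1.
  Okoro vs Silva: Silva wins 3–2.
  Nguyen vs Silva: Nguyen wins 3–2.
Copeland scores (wins − losses):
  Toma: 1 − 4 = -3
  Vance: 5 − 0 = 5
  Park: 3 − 2 = 1
  Okoro: 1 − 4 = -3
  Nguyen: 3 − 2 = 1
  Silva: 2 − 3 = -1
Vance has the best Copeland score.

Vance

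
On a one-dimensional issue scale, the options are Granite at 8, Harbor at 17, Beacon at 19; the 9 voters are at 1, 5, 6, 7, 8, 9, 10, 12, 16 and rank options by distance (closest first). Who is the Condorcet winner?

Granite

With single-peaked preferences on a line, the Condorcet winner is the candidate closest to the median voter.
The median voter (position 8) is closest to Granite at 8.
Check: Granite vs Beacon — voters closer to Granite: 8 of 9.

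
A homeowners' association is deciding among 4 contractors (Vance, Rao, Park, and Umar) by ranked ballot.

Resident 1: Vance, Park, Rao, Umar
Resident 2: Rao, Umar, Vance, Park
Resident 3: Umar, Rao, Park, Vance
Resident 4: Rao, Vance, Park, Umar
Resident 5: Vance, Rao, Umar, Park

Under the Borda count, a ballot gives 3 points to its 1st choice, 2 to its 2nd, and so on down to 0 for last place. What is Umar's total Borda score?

Borda scores:
  Vance: 3 + 1 + 0 + 2 + 3 = 9
  Rao: 1 + 3 + 2 + 3 + 2 = 11
  Park: 2 + 0 + 1 + 1 + 0 = 4
  Umar: 0 + 2 + 3 + 0 + 1 = 6

6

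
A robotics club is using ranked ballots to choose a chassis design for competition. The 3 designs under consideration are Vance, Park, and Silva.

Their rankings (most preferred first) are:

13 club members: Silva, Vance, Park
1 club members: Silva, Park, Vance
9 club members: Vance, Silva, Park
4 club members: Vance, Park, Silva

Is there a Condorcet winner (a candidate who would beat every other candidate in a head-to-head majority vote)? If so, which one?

Head-to-head results (27 voters total):
Vance vs Park: Vance wins 26–1.
Vance vs Silva: Silva wins 14–13.
Park vs Silva: Silva wins 23–4.
Silva beats each rival — Vance (14–13), Park (23–4) — so Silva is the Condorcet winner.

Silva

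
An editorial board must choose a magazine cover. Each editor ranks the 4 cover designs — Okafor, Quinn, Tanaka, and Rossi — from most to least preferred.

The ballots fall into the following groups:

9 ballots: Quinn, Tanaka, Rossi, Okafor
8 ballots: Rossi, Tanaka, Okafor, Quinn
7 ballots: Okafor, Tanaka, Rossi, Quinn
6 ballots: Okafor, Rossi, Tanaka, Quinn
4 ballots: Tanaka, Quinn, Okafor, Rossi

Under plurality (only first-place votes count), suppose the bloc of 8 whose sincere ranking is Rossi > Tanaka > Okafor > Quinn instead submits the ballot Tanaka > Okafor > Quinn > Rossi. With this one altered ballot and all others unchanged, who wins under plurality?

First-place totals with the altered ballot: Okafor 13, Quinn 9, Tanaka 12, Rossi 0.
The winner is unchanged: still Okafor.

Okafor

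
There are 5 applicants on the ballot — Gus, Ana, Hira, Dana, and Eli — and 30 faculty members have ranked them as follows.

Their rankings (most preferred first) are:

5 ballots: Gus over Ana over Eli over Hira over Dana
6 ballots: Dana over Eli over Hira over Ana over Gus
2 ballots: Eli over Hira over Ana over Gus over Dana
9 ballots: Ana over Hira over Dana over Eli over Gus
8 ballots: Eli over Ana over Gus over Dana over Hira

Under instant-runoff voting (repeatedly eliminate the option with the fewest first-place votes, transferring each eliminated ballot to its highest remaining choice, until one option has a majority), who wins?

Round 1: Eli 10, Ana 9, Dana 6, Gus 5, Hira 0. Hira has the fewest and is eliminated.
Round 2: Eli 10, Ana 9, Dana 6, Gus 5. Gus has the fewest and is eliminated.
Round 3: Ana 14, Eli 10, Dana 6. Dana has the fewest and is eliminated.
Round 4: Eli 16, Ana 14. Eli has a majority.

Eli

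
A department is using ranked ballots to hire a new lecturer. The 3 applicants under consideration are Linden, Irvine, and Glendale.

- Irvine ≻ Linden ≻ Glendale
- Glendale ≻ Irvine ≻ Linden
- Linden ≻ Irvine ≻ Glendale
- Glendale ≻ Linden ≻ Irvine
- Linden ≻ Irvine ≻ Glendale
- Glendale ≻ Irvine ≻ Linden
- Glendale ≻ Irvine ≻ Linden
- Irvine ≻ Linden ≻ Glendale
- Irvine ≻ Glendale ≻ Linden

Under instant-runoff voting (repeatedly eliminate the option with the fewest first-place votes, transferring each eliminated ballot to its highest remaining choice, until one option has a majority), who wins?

Round 1: Glendale 4, Irvine 3, Linden 2. Linden has the fewest and is eliminated.
Round 2: Irvine 5, Glendale 4. Irvine has a majority.

Irvine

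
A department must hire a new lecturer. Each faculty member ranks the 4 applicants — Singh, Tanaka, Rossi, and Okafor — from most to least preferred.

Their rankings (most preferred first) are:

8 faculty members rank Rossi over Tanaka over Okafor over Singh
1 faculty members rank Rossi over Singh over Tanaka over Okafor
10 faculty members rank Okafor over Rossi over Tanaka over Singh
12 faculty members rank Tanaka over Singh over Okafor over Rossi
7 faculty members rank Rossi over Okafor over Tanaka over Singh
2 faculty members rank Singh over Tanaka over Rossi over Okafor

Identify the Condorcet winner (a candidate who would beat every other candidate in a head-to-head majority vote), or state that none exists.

None — there is no Condorcet winner

Head-to-head results (40 voters total):
Singh vs Tanaka: Tanaka wins 37–3.
Singh vs Rossi: Rossi wins 26–14.
Singh vs Okafor: Okafor wins 25–15.
Tanaka vs Rossi: Rossi wins 26–14.
Tanaka vs Okafor: Tanaka wins 23–17.
Rossi vs Okafor: Okafor wins 22–18.
No candidate beats all others: Tanaka beats Okafor beats Rossi beats Tanaka, a majority cycle.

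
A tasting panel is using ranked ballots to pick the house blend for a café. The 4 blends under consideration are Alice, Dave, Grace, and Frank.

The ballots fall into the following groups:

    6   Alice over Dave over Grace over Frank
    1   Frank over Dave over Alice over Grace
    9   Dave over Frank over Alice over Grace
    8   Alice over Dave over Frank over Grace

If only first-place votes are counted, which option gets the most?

First-place vote totals:
  Alice: 14
  Dave: 9
  Grace: 0
  Frank: 1
Alice has the most first-place votes.

Alice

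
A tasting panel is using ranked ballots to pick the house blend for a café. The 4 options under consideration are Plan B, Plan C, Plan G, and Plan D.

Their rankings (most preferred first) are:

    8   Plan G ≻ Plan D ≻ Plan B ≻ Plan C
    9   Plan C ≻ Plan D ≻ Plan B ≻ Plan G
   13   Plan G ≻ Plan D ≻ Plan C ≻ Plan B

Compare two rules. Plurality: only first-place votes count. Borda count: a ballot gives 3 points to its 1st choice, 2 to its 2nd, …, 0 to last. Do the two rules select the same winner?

Plurality first-place counts: Plan B 0, Plan C 9, Plan G 21, Plan D 0 → Plan G.
Borda totals: Plan B 17, Plan C 40, Plan G 63, Plan D 60 → Plan G.
The two rules agree on Plan G.

Yes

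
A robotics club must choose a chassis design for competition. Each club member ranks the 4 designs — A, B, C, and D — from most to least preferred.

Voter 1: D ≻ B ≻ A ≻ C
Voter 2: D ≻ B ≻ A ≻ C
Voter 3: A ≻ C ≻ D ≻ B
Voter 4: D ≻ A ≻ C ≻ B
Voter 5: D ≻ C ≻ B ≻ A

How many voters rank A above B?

Ballots ranking A above B: 2.
Ballots ranking B above A: 3.
So 2 of 5 voters prefer A to B.

2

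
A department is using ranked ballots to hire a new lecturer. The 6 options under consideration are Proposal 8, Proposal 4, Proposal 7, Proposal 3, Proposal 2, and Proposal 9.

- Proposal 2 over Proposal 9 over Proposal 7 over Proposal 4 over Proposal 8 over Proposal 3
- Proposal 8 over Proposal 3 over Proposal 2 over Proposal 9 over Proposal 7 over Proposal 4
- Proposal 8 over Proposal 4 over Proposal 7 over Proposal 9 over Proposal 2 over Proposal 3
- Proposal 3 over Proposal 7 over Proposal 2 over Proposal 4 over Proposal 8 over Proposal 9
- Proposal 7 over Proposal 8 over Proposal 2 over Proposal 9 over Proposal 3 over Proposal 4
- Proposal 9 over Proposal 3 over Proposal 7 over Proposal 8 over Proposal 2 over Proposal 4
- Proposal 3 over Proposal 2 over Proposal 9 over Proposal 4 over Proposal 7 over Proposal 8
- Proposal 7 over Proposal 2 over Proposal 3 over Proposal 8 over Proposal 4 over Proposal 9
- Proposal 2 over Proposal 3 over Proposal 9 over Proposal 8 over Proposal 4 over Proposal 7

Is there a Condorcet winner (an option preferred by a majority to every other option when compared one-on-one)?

No

Head-to-head results (9 voters total):
Proposal 8 vs Proposal 4: Proposal 8 wins 6–3.
Proposal 8 vs Proposal 7: Proposal 7 wins 6–3.
Proposal 8 vs Proposal 3: Proposal 3 wins 5–4.
Proposal 8 vs Proposal 2: Proposal 2 wins 5–4.
Proposal 8 vs Proposal 9: Proposal 8 wins 5–4.
Proposal 4 vs Proposal 7: Proposal 7 wins 6–3.
Proposal 4 vs Proposal 3: Proposal 3 wins 7–2.
Proposal 4 vs Proposal 2: Proposal 2 wins 8–1.
Proposal 4 vs Proposal 9: Proposal 9 wins 6–3.
Proposal 7 vs Proposal 3: Proposal 3 wins 5–4.
Proposal 7 vs Proposal 2: Proposal 7 wins 5–4.
Proposal 7 vs Proposal 9: Proposal 9 wins 5–4.
Proposal 3 vs Proposal 2: Proposal 2 wins 5–4.
Proposal 3 vs Proposal 9: Proposal 3 wins 5–4.
Proposal 2 vs Proposal 9: Proposal 2 wins 7–2.
No candidate beats all others: Proposal 8 beats Proposal 9 beats Proposal 7 beats Proposal 8, a majority cycle.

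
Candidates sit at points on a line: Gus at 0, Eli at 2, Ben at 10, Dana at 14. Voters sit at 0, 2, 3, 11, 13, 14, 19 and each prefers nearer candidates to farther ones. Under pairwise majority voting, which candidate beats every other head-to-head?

Ben

With single-peaked preferences on a line, the Condorcet winner is the candidate closest to the median voter.
The median voter (position 11) is closest to Ben at 10.
Check: Ben vs Dana — voters closer to Ben: 4 of 7.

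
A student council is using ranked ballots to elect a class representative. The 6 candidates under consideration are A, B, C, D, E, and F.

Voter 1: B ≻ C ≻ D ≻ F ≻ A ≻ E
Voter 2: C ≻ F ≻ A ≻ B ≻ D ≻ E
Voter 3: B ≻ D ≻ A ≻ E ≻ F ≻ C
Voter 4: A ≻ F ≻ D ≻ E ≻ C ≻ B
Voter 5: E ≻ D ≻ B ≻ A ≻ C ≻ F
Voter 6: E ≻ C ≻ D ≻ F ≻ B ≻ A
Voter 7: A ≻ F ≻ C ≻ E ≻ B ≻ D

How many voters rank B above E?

Ballots ranking B above E: 3.
Ballots ranking E above B: 4.
So 3 of 7 voters prefer B to E.

3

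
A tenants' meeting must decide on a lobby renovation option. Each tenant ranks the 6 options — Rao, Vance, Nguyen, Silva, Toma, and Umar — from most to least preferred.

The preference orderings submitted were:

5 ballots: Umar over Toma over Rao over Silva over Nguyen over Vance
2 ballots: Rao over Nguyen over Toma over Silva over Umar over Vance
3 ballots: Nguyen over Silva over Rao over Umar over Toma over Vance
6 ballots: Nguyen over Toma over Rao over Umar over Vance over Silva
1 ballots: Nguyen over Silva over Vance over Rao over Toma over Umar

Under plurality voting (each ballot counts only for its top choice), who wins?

First-place vote totals:
  Rao: 2
  Vance: 0
  Nguyen: 10
  Silva: 0
  Toma: 0
  Umar: 5
Nguyen has the most first-place votes.

Nguyen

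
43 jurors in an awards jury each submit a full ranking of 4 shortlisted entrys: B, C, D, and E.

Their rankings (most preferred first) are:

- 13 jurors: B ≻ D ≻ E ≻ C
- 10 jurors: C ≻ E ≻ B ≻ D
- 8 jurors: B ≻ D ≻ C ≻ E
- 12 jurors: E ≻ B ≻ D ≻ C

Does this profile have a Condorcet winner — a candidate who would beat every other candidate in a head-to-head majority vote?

Head-to-head results (43 voters total):
B vs C: B wins 33–10.
B vs D: B wins 43–0.
B vs E: E wins 22–21.
C vs D: D wins 33–10.
C vs E: E wins 25–18.
D vs E: E wins 22–21.
E beats each rival — B (22–21), C (25–18), D (22–21) — so E is the Condorcet winner.

Yes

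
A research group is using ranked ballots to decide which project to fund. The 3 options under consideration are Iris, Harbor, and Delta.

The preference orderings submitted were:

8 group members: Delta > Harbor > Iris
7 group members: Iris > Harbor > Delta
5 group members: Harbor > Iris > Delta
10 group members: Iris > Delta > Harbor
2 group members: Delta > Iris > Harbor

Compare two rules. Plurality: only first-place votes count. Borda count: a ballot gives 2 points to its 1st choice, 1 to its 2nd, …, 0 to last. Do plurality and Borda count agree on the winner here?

Plurality first-place counts: Iris 17, Harbor 5, Delta 10 → Iris.
Borda totals: Iris 41, Harbor 25, Delta 30 → Iris.
The two rules agree on Iris.

Yes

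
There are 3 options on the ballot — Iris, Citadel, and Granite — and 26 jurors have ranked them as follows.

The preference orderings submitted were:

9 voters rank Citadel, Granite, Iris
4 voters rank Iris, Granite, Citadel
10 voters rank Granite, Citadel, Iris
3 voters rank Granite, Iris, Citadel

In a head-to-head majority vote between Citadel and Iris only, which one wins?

Ballots ranking Citadel above Iris: 9+10 = 19.
Ballots ranking Iris above Citadel: 4+3 = 7.
Citadel wins the head-to-head, 19–7.

Citadel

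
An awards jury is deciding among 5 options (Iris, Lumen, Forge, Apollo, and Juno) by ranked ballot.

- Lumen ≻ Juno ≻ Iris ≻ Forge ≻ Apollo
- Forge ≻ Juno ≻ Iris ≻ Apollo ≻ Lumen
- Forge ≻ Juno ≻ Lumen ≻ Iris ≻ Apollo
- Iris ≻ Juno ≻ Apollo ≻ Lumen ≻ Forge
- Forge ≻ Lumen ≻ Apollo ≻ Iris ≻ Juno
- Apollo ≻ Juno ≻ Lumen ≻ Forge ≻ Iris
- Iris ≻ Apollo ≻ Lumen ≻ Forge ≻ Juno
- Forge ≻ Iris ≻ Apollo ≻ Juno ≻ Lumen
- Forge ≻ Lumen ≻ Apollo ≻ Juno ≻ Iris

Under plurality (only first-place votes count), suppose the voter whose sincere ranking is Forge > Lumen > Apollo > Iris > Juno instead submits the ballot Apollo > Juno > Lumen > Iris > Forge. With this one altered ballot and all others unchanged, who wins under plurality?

First-place totals with the altered ballot: Iris 2, Lumen 1, Forge 4, Apollo 2, Juno 0.
The winner is unchanged: still Forge.

Forge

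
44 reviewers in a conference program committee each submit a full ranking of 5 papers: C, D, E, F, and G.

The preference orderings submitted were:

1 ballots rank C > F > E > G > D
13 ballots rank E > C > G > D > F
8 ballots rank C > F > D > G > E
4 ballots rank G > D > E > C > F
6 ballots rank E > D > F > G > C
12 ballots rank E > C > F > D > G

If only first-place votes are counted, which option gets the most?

E

First-place vote totals:
  C: 9
  D: 0
  E: 31
  F: 0
  G: 4
E has the most first-place votes.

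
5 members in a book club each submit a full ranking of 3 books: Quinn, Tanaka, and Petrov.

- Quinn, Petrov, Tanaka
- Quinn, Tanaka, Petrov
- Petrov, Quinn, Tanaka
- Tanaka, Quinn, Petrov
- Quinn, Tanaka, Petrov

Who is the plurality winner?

First-place vote totals:
  Quinn: 3
  Tanaka: 1
  Petrov: 1
Quinn has the most first-place votes.

Quinn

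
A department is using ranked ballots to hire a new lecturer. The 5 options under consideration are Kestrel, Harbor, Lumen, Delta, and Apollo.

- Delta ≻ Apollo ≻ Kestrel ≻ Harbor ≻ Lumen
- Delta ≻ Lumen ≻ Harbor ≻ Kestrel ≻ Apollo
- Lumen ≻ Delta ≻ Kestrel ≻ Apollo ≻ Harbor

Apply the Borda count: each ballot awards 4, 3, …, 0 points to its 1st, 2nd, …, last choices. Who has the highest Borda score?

Delta

Borda scores:
  Kestrel: 2 + 1 + 2 = 5
  Harbor: 1 + 2 + 0 = 3
  Lumen: 0 + 3 + 4 = 7
  Delta: 4 + 4 + 3 = 11
  Apollo: 3 + 0 + 1 = 4
Delta has the highest total.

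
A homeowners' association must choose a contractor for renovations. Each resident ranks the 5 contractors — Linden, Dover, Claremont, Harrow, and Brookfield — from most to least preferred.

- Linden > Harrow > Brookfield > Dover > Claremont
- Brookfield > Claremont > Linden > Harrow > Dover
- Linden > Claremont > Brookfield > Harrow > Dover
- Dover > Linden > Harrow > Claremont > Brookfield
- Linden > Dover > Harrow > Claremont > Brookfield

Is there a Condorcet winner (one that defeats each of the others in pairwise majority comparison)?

Head-to-head results (5 voters total):
Linden vs Dover: Linden wins 4–1.
Linden vs Claremont: Linden wins 4–1.
Linden vs Harrow: Linden wins 5–0.
Linden vs Brookfield: Linden wins 4–1.
Dover vs Claremont: Dover wins 3–2.
Dover vs Harrow: Harrow wins 3–2.
Dover vs Brookfield: Brookfield wins 3–2.
Claremont vs Harrow: Harrow wins 3–2.
Claremont vs Brookfield: Claremont wins 3–2.
Harrow vs Brookfield: Harrow wins 3–2.
Linden beats each rival — Dover (4–1), Claremont (4–1), Harrow (5–0), Brookfield (4–1) — so Linden is the Condorcet winner.

Yes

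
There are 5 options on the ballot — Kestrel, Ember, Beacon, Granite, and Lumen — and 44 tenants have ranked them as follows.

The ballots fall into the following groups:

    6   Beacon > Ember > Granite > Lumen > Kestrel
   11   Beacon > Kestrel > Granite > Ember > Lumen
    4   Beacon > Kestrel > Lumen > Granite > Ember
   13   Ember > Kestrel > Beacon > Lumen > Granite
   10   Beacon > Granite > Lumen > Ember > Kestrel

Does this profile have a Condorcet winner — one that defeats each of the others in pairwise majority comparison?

Head-to-head results (44 voters total):
Kestrel vs Ember: Ember wins 29–15.
Kestrel vs Beacon: Beacon wins 31–13.
Kestrel vs Granite: Kestrel wins 28–16.
Kestrel vs Lumen: Kestrel wins 28–16.
Ember vs Beacon: Beacon wins 31–13.
Ember vs Granite: Granite wins 25–19.
Ember vs Lumen: Ember wins 30–14.
Beacon vs Granite: Beacon wins 44–0.
Beacon vs Lumen: Beacon wins 44–0.
Granite vs Lumen: Granite wins 27–17.
Beacon beats each rival — Kestrel (31–13), Ember (31–13), Granite (44–0), Lumen (44–0) — so Beacon is the Condorcet winner.

Yes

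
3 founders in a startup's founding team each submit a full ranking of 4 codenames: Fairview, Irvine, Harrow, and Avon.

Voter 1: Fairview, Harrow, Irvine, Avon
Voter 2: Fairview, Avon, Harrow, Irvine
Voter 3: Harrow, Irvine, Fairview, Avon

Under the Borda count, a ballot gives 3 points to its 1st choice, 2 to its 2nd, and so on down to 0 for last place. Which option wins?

Borda scores:
  Fairview: 3 + 3 + 1 = 7
  Irvine: 1 + 0 + 2 = 3
  Harrow: 2 + 1 + 3 = 6
  Avon: 0 + 2 + 0 = 2
Fairview has the highest total.

Fairview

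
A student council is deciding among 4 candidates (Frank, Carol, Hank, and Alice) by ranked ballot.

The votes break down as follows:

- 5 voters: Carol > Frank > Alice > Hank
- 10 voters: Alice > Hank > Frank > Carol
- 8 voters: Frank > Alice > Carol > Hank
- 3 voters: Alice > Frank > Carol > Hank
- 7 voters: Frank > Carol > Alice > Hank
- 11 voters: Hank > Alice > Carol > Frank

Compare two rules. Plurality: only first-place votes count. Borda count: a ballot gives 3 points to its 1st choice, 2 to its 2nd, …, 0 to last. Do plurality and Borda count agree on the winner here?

No

Plurality first-place counts: Frank 15, Carol 5, Hank 11, Alice 13 → Frank.
Borda totals: Frank 71, Carol 51, Hank 53, Alice 89 → Alice.
The two rules disagree: plurality picks Frank, Borda picks Alice.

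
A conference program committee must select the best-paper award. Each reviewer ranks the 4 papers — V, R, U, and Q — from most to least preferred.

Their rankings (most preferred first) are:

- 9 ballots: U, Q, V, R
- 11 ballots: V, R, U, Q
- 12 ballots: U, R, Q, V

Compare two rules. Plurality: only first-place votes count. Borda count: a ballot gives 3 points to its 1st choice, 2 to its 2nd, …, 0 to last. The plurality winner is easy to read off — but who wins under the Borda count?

Plurality first-place counts: V 11, R 0, U 21, Q 0 → U.
Borda totals: V 42, R 46, U 74, Q 30 → U.

U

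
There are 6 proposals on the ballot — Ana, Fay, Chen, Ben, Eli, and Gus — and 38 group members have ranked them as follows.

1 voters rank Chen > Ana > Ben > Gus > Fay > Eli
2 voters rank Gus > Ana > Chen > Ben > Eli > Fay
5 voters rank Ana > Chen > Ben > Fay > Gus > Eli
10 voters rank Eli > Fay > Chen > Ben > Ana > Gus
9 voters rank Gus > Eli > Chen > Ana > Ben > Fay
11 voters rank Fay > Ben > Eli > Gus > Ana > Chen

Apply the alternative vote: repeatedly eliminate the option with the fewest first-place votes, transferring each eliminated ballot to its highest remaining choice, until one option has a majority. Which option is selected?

Fay

Round 1: Fay 11, Gus 11, Eli 10, Ana 5, Chen 1, Ben 0. Ben has the fewest and is eliminated.
Round 2: Fay 11, Gus 11, Eli 10, Ana 5, Chen 1. Chen has the fewest and is eliminated.
Round 3: Fay 11, Gus 11, Eli 10, Ana 6. Ana has the fewest and is eliminated.
Round 4: Fay 16, Gus 12, Eli 10. Eli has the fewest and is eliminated.
Round 5: Fay 26, Gus 12. Fay has a majority.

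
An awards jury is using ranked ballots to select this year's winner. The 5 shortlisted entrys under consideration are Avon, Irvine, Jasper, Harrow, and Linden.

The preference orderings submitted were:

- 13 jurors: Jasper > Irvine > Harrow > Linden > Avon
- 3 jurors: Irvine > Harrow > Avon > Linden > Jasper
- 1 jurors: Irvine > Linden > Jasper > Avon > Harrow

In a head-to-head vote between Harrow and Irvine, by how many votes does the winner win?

17

Ballots ranking Harrow above Irvine: 0.
Ballots ranking Irvine above Harrow: 13+3+1 = 17.
Irvine wins 17–0, a margin of 17.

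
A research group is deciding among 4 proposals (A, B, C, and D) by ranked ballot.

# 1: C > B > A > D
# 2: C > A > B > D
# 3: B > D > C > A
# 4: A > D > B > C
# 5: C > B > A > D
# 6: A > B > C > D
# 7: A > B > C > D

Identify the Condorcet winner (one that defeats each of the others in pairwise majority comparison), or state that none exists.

There is no Condorcet winner

Head-to-head results (7 voters total):
A vs B: A wins 4–3.
A vs C: C wins 4–3.
A vs D: A wins 6–1.
B vs C: B wins 4–3.
B vs D: B wins 6–1.
C vs D: C wins 5–2.
No candidate beats all others: A beats B beats C beats A, a majority cycle.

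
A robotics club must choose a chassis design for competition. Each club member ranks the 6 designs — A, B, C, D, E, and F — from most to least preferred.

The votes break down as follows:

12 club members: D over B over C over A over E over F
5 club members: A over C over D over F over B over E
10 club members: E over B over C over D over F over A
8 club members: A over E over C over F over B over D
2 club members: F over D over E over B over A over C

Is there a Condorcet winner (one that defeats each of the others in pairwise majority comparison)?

Head-to-head results (37 voters total):
A vs B: B wins 24–13.
A vs C: C wins 22–15.
A vs D: D wins 24–13.
A vs E: A wins 25–12.
A vs F: A wins 25–12.
B vs C: B wins 24–13.
B vs D: D wins 19–18.
B vs E: E wins 20–17.
B vs F: B wins 22–15.
C vs D: C wins 23–14.
C vs E: E wins 20–17.
C vs F: C wins 35–2.
D vs E: D wins 19–18.
D vs F: D wins 27–10.
E vs F: E wins 30–7.
No candidate beats all others: A beats E beats B beats A, a majority cycle.

No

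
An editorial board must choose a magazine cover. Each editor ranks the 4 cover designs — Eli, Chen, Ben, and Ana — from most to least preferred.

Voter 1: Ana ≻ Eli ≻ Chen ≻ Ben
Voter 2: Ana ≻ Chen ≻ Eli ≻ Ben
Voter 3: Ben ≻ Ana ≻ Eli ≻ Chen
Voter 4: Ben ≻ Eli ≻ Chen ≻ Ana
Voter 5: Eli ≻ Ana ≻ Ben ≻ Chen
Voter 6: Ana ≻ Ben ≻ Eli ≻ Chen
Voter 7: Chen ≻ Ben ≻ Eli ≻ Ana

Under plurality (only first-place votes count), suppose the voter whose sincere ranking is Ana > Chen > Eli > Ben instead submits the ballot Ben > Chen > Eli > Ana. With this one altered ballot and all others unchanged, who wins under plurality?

Ben

First-place totals with the altered ballot: Eli 1, Chen 1, Ben 3, Ana 2.
The switch changes the winner from Ana to Ben.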